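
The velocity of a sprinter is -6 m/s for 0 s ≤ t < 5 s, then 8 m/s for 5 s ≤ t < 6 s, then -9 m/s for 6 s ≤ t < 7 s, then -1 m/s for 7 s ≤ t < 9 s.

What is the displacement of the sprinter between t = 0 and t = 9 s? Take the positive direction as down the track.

-33 m

Displacement is the signed area under the v-t curve.
0–5 s: -6 × 5 = -30 m
5–6 s: 8 × 1 = 8 m
6–7 s: -9 × 1 = -9 m
7–9 s: -1 × 2 = -2 m
Net displacement = -33 m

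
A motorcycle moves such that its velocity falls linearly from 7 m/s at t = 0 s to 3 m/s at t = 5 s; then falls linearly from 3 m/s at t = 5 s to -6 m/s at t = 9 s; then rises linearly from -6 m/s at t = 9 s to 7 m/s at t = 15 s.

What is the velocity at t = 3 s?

4.6 m/s

On 0–5 s the graph is linear from 7 to 3 m/s: v(3) = 7 + (3 − 7)·(3 − 0)/(5 − 0) = 4.6 m/s.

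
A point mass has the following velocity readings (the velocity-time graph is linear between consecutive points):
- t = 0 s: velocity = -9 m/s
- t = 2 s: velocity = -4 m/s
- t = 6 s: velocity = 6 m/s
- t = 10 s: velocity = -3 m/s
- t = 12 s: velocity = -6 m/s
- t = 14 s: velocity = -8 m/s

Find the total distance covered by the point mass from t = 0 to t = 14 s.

Distance (not displacement) is the total path length: add the absolute areas under v-t.
0–2 s: |½(-9 + -4)(2)| = 13 m
2–6 s: v = 0 at t = 3.6 s; triangle areas 3.2 + 7.2 = 10.4 m
6–10 s: v = 0 at t = 26/3 s; triangle areas 8 + 2 = 10 m
10–12 s: |½(-3 + -6)(2)| = 9 m
12–14 s: |½(-6 + -8)(2)| = 14 m
Total distance = 56.4 m

56.4 m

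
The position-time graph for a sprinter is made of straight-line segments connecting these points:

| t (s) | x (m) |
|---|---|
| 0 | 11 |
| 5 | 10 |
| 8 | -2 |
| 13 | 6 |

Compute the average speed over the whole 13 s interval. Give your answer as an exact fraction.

21/13 m/s

Average speed = (total path length)/(elapsed time); on a piecewise-linear x-t graph the path length is Σ|Δx|.
0–5 s: |Δx| = |10 − 11| = 1 m
5–8 s: |Δx| = |-2 − 10| = 12 m
8–13 s: |Δx| = |6 − -2| = 8 m
Total path = 21 m; average speed = 21/13 = 21/13 m/s.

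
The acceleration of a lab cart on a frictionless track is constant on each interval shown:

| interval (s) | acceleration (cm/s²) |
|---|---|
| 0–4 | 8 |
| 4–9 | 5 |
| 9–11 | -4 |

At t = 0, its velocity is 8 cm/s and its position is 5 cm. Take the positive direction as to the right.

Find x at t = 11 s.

On each constant-a segment, Δv = aΔt and Δx = v₀Δt + ½aΔt²; chain segment to segment.
0–4 s: v starts 8 cm/s; Δx = 8·4 + ½·8·4² = 96 cm; v ends 40 cm/s.
4–9 s: v starts 40 cm/s; Δx = 40·5 + ½·5·5² = 262.5 cm; v ends 65 cm/s.
9–11 s: v starts 65 cm/s; Δx = 65·2 + ½·-4·2² = 122 cm; v ends 57 cm/s.
x(11) = 5 + Σ Δx = 485.5 cm.

485.5 cm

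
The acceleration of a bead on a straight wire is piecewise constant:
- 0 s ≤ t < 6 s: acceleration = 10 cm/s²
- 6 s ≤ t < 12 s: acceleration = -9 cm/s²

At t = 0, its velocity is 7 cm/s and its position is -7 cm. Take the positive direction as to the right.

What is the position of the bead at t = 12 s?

On each constant-a segment, Δv = aΔt and Δx = v₀Δt + ½aΔt²; chain segment to segment.
0–6 s: v starts 7 cm/s; Δx = 7·6 + ½·10·6² = 222 cm; v ends 67 cm/s.
6–12 s: v starts 67 cm/s; Δx = 67·6 + ½·-9·6² = 240 cm; v ends 13 cm/s.
x(12) = -7 + Σ Δx = 455 cm.

455 cm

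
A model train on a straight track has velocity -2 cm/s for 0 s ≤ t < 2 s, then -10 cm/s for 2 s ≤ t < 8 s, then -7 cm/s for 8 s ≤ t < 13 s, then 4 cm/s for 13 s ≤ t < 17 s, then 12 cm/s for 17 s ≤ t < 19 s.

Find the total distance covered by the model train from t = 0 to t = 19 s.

139 cm

Distance (not displacement) is the total path length: add the absolute areas under v-t.
0–2 s: |-2| × 2 = 4 cm
2–8 s: |-10| × 6 = 60 cm
8–13 s: |-7| × 5 = 35 cm
13–17 s: |4| × 4 = 16 cm
17–19 s: |12| × 2 = 24 cm
Total distance = 139 cm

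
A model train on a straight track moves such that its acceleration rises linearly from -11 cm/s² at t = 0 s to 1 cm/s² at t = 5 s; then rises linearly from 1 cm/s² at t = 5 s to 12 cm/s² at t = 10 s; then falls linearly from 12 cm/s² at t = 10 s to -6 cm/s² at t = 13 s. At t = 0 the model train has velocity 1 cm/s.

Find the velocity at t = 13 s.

17.5 cm/s

Δv equals the area under the a-t graph; then v = v₀ + Δv.
0–5 s: ½(-11 + 1)(5) = -25 cm/s
5–10 s: ½(1 + 12)(5) = 32.5 cm/s
10–13 s: ½(12 + -6)(3) = 9 cm/s
Δv = 16.5 cm/s, so v(13) = 1 + (16.5) = 17.5 cm/s.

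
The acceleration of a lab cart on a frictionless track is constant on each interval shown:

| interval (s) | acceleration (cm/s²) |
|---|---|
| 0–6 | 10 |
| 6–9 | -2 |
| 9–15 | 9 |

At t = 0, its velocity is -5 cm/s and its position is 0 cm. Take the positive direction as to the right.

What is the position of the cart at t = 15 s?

762 cm

On each constant-a segment, Δv = aΔt and Δx = v₀Δt + ½aΔt²; chain segment to segment.
0–6 s: v starts -5 cm/s; Δx = -5·6 + ½·10·6² = 150 cm; v ends 55 cm/s.
6–9 s: v starts 55 cm/s; Δx = 55·3 + ½·-2·3² = 156 cm; v ends 49 cm/s.
9–15 s: v starts 49 cm/s; Δx = 49·6 + ½·9·6² = 456 cm; v ends 103 cm/s.
x(15) = 0 + Σ Δx = 762 cm.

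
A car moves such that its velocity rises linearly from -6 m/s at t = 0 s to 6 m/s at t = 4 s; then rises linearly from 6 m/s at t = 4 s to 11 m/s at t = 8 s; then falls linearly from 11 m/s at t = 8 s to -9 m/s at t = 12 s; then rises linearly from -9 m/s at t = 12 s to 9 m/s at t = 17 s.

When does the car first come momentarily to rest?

t = 2 s

v changes sign on 0–4 s (from -6 to 6); the graph is linear there, so v = 0 at t = 0 + (6)·(4 − 0)/(6 − -6) = 2 s.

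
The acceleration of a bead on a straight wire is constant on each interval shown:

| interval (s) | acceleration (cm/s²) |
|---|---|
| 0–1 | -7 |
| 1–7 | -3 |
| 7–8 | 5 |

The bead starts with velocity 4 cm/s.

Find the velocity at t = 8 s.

-16 cm/s

Δv equals the area under the a-t graph; then v = v₀ + Δv.
0–1 s: -7 × 1 = -7 cm/s
1–7 s: -3 × 6 = -18 cm/s
7–8 s: 5 × 1 = 5 cm/s
Δv = -20 cm/s, so v(8) = 4 + (-20) = -16 cm/s.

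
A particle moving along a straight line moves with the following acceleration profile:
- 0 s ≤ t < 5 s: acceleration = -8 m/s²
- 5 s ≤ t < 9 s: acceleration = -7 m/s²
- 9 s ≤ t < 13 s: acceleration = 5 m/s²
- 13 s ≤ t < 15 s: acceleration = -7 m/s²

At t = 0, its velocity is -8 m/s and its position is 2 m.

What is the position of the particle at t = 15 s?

-776 m

On each constant-a segment, Δv = aΔt and Δx = v₀Δt + ½aΔt²; chain segment to segment.
0–5 s: v starts -8 m/s; Δx = -8·5 + ½·-8·5² = -140 m; v ends -48 m/s.
5–9 s: v starts -48 m/s; Δx = -48·4 + ½·-7·4² = -248 m; v ends -76 m/s.
9–13 s: v starts -76 m/s; Δx = -76·4 + ½·5·4² = -264 m; v ends -56 m/s.
13–15 s: v starts -56 m/s; Δx = -56·2 + ½·-7·2² = -126 m; v ends -70 m/s.
x(15) = 2 + Σ Δx = -776 m.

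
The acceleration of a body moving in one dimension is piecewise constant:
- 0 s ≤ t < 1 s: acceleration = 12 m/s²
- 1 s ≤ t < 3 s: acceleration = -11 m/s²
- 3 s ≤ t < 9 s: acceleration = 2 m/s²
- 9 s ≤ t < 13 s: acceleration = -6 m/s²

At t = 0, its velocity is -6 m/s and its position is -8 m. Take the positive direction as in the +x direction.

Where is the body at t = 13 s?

On each constant-a segment, Δv = aΔt and Δx = v₀Δt + ½aΔt²; chain segment to segment.
0–1 s: v starts -6 m/s; Δx = -6·1 + ½·12·1² = 0 m; v ends 6 m/s.
1–3 s: v starts 6 m/s; Δx = 6·2 + ½·-11·2² = -10 m; v ends -16 m/s.
3–9 s: v starts -16 m/s; Δx = -16·6 + ½·2·6² = -60 m; v ends -4 m/s.
9–13 s: v starts -4 m/s; Δx = -4·4 + ½·-6·4² = -64 m; v ends -28 m/s.
x(13) = -8 + Σ Δx = -142 m.

-142 m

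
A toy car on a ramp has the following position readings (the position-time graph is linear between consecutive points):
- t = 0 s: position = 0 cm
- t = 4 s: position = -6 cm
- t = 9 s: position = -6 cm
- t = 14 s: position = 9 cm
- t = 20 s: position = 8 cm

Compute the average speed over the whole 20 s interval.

Average speed = (total path length)/(elapsed time); on a piecewise-linear x-t graph the path length is Σ|Δx|.
0–4 s: |Δx| = |-6 − 0| = 6 cm
4–9 s: |Δx| = |-6 − -6| = 0 cm
9–14 s: |Δx| = |9 − -6| = 15 cm
14–20 s: |Δx| = |8 − 9| = 1 cm
Total path = 22 cm; average speed = 22/20 = 1.1 cm/s.

1.1 cm/s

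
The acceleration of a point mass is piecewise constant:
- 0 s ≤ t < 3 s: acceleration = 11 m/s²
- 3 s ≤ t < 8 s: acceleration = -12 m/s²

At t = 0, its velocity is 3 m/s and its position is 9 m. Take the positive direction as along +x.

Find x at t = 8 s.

On each constant-a segment, Δv = aΔt and Δx = v₀Δt + ½aΔt²; chain segment to segment.
0–3 s: v starts 3 m/s; Δx = 3·3 + ½·11·3² = 58.5 m; v ends 36 m/s.
3–8 s: v starts 36 m/s; Δx = 36·5 + ½·-12·5² = 30 m; v ends -24 m/s.
x(8) = 9 + Σ Δx = 97.5 m.

97.5 m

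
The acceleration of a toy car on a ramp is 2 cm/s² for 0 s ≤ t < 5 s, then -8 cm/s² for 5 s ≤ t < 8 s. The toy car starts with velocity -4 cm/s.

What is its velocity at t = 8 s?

Δv equals the area under the a-t graph; then v = v₀ + Δv.
0–5 s: 2 × 5 = 10 cm/s
5–8 s: -8 × 3 = -24 cm/s
Δv = -14 cm/s, so v(8) = -4 + (-14) = -18 cm/s.

-18 cm/s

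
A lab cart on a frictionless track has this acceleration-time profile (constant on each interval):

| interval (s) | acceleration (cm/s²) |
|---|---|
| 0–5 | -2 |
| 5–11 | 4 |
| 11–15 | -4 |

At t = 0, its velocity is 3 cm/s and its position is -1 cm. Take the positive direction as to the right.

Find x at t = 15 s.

55 cm

On each constant-a segment, Δv = aΔt and Δx = v₀Δt + ½aΔt²; chain segment to segment.
0–5 s: v starts 3 cm/s; Δx = 3·5 + ½·-2·5² = -10 cm; v ends -7 cm/s.
5–11 s: v starts -7 cm/s; Δx = -7·6 + ½·4·6² = 30 cm; v ends 17 cm/s.
11–15 s: v starts 17 cm/s; Δx = 17·4 + ½·-4·4² = 36 cm; v ends 1 cm/s.
x(15) = -1 + Σ Δx = 55 cm.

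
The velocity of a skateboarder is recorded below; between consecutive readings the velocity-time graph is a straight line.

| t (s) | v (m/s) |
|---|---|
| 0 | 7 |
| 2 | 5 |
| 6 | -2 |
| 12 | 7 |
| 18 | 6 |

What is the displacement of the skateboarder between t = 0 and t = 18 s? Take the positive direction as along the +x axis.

72 m

Displacement is the signed area under the v-t curve.
0–2 s: ½(7 + 5)(2) = 12 m
2–6 s: ½(5 + -2)(4) = 6 m
6–12 s: ½(-2 + 7)(6) = 15 m
12–18 s: ½(7 + 6)(6) = 39 m
Net displacement = 72 m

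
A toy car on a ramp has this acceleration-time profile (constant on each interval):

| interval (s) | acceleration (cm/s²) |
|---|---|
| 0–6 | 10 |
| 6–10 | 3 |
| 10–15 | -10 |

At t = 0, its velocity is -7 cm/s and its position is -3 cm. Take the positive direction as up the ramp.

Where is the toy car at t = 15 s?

On each constant-a segment, Δv = aΔt and Δx = v₀Δt + ½aΔt²; chain segment to segment.
0–6 s: v starts -7 cm/s; Δx = -7·6 + ½·10·6² = 138 cm; v ends 53 cm/s.
6–10 s: v starts 53 cm/s; Δx = 53·4 + ½·3·4² = 236 cm; v ends 65 cm/s.
10–15 s: v starts 65 cm/s; Δx = 65·5 + ½·-10·5² = 200 cm; v ends 15 cm/s.
x(15) = -3 + Σ Δx = 571 cm.

571 cm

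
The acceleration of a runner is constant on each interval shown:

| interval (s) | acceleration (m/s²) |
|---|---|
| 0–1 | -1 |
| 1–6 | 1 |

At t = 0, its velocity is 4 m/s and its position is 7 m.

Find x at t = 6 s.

On each constant-a segment, Δv = aΔt and Δx = v₀Δt + ½aΔt²; chain segment to segment.
0–1 s: v starts 4 m/s; Δx = 4·1 + ½·-1·1² = 3.5 m; v ends 3 m/s.
1–6 s: v starts 3 m/s; Δx = 3·5 + ½·1·5² = 27.5 m; v ends 8 m/s.
x(6) = 7 + Σ Δx = 38 m.

38 m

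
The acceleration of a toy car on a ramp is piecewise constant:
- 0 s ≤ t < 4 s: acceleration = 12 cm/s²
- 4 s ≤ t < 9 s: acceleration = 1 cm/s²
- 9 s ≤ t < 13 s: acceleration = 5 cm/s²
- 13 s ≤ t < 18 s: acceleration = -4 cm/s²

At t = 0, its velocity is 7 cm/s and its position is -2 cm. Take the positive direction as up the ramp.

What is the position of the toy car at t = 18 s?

1039.5 cm

On each constant-a segment, Δv = aΔt and Δx = v₀Δt + ½aΔt²; chain segment to segment.
0–4 s: v starts 7 cm/s; Δx = 7·4 + ½·12·4² = 124 cm; v ends 55 cm/s.
4–9 s: v starts 55 cm/s; Δx = 55·5 + ½·1·5² = 287.5 cm; v ends 60 cm/s.
9–13 s: v starts 60 cm/s; Δx = 60·4 + ½·5·4² = 280 cm; v ends 80 cm/s.
13–18 s: v starts 80 cm/s; Δx = 80·5 + ½·-4·5² = 350 cm; v ends 60 cm/s.
x(18) = -2 + Σ Δx = 1039.5 cm.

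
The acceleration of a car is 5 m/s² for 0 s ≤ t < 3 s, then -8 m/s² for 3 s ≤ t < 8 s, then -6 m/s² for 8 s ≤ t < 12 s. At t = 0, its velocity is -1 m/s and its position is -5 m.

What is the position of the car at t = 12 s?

On each constant-a segment, Δv = aΔt and Δx = v₀Δt + ½aΔt²; chain segment to segment.
0–3 s: v starts -1 m/s; Δx = -1·3 + ½·5·3² = 19.5 m; v ends 14 m/s.
3–8 s: v starts 14 m/s; Δx = 14·5 + ½·-8·5² = -30 m; v ends -26 m/s.
8–12 s: v starts -26 m/s; Δx = -26·4 + ½·-6·4² = -152 m; v ends -50 m/s.
x(12) = -5 + Σ Δx = -167.5 m.

-167.5 m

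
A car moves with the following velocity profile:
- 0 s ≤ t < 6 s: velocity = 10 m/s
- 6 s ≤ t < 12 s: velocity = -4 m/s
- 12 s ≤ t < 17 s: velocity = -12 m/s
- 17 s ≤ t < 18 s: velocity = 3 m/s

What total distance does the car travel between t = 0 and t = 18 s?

147 m

Distance (not displacement) is the total path length: add the absolute areas under v-t.
0–6 s: |10| × 6 = 60 m
6–12 s: |-4| × 6 = 24 m
12–17 s: |-12| × 5 = 60 m
17–18 s: |3| × 1 = 3 m
Total distance = 147 m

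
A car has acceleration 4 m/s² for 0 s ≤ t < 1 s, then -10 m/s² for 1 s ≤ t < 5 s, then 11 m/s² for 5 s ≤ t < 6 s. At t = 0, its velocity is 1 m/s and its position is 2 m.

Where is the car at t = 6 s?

-84.5 m

On each constant-a segment, Δv = aΔt and Δx = v₀Δt + ½aΔt²; chain segment to segment.
0–1 s: v starts 1 m/s; Δx = 1·1 + ½·4·1² = 3 m; v ends 5 m/s.
1–5 s: v starts 5 m/s; Δx = 5·4 + ½·-10·4² = -60 m; v ends -35 m/s.
5–6 s: v starts -35 m/s; Δx = -35·1 + ½·11·1² = -29.5 m; v ends -24 m/s.
x(6) = 2 + Σ Δx = -84.5 m.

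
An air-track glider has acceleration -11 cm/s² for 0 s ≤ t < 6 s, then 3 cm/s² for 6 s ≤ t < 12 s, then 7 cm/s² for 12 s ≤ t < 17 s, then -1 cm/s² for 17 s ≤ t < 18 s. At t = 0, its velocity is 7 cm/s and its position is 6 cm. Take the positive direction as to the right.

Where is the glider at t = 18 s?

-574 cm

On each constant-a segment, Δv = aΔt and Δx = v₀Δt + ½aΔt²; chain segment to segment.
0–6 s: v starts 7 cm/s; Δx = 7·6 + ½·-11·6² = -156 cm; v ends -59 cm/s.
6–12 s: v starts -59 cm/s; Δx = -59·6 + ½·3·6² = -300 cm; v ends -41 cm/s.
12–17 s: v starts -41 cm/s; Δx = -41·5 + ½·7·5² = -117.5 cm; v ends -6 cm/s.
17–18 s: v starts -6 cm/s; Δx = -6·1 + ½·-1·1² = -6.5 cm; v ends -7 cm/s.
x(18) = 6 + Σ Δx = -574 cm.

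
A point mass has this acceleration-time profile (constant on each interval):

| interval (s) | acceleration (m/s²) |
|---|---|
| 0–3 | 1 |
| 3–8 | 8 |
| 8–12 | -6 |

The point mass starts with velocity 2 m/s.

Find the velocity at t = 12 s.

Δv equals the area under the a-t graph; then v = v₀ + Δv.
0–3 s: 1 × 3 = 3 m/s
3–8 s: 8 × 5 = 40 m/s
8–12 s: -6 × 4 = -24 m/s
Δv = 19 m/s, so v(12) = 2 + (19) = 21 m/s.

21 m/s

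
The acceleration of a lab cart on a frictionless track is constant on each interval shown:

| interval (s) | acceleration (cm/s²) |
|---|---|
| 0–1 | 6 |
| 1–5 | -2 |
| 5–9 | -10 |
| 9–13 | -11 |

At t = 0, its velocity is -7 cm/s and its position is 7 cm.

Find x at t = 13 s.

On each constant-a segment, Δv = aΔt and Δx = v₀Δt + ½aΔt²; chain segment to segment.
0–1 s: v starts -7 cm/s; Δx = -7·1 + ½·6·1² = -4 cm; v ends -1 cm/s.
1–5 s: v starts -1 cm/s; Δx = -1·4 + ½·-2·4² = -20 cm; v ends -9 cm/s.
5–9 s: v starts -9 cm/s; Δx = -9·4 + ½·-10·4² = -116 cm; v ends -49 cm/s.
9–13 s: v starts -49 cm/s; Δx = -49·4 + ½·-11·4² = -284 cm; v ends -93 cm/s.
x(13) = 7 + Σ Δx = -417 cm.

-417 cm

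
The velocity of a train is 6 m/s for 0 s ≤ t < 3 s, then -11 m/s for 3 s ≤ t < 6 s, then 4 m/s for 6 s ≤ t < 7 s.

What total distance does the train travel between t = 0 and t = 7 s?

55 m

Total distance travelled is ∫|v| dt — sum the magnitudes of each area piece.
0–3 s: |6| × 3 = 18 m
3–6 s: |-11| × 3 = 33 m
6–7 s: |4| × 1 = 4 m
Total distance = 55 m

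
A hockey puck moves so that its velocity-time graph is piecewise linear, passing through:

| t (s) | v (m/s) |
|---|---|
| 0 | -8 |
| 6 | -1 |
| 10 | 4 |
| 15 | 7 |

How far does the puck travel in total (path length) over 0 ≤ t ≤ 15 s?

Distance (not displacement) is the total path length: add the absolute areas under v-t.
0–6 s: |½(-8 + -1)(6)| = 27 m
6–10 s: v = 0 at t = 6.8 s; triangle areas 0.4 + 6.4 = 6.8 m
10–15 s: |½(4 + 7)(5)| = 27.5 m
Total distance = 61.3 m

61.3 m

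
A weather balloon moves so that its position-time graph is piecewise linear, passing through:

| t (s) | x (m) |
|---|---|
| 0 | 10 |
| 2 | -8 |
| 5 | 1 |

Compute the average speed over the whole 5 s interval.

Average speed = (total path length)/(elapsed time); on a piecewise-linear x-t graph the path length is Σ|Δx|.
0–2 s: |Δx| = |-8 − 10| = 18 m
2–5 s: |Δx| = |1 − -8| = 9 m
Total path = 27 m; average speed = 27/5 = 5.4 m/s.

5.4 m/s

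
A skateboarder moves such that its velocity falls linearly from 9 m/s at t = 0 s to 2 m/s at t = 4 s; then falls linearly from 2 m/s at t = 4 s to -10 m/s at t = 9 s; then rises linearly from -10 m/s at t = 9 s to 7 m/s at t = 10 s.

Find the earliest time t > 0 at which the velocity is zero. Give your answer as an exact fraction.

t = 29/6 s

v changes sign on 4–9 s (from 2 to -10); the graph is linear there, so v = 0 at t = 4 + (-2)·(9 − 4)/(-10 − 2) = 29/6 s.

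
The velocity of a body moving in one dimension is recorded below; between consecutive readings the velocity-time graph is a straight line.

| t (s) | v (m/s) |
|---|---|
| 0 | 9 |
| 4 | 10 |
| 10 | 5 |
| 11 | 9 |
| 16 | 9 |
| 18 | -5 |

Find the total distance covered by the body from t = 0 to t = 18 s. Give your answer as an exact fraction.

Total distance travelled is ∫|v| dt — sum the magnitudes of each area piece.
0–4 s: |½(9 + 10)(4)| = 38 m
4–10 s: |½(10 + 5)(6)| = 45 m
10–11 s: |½(5 + 9)(1)| = 7 m
11–16 s: |9| × 5 = 45 m
16–18 s: v = 0 at t = 121/7 s; triangle areas 81/14 + 25/14 = 53/7 m
Total distance = 998/7 m

998/7 m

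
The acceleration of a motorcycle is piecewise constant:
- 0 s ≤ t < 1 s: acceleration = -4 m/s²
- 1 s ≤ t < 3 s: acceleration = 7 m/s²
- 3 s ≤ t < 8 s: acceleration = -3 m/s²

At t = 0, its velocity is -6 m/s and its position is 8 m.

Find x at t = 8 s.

On each constant-a segment, Δv = aΔt and Δx = v₀Δt + ½aΔt²; chain segment to segment.
0–1 s: v starts -6 m/s; Δx = -6·1 + ½·-4·1² = -8 m; v ends -10 m/s.
1–3 s: v starts -10 m/s; Δx = -10·2 + ½·7·2² = -6 m; v ends 4 m/s.
3–8 s: v starts 4 m/s; Δx = 4·5 + ½·-3·5² = -17.5 m; v ends -11 m/s.
x(8) = 8 + Σ Δx = -23.5 m.

-23.5 m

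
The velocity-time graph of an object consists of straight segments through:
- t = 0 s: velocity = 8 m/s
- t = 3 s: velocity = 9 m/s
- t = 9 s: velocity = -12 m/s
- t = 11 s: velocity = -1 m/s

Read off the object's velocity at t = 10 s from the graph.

-6.5 m/s

On 9–11 s the graph is linear from -12 to -1 m/s: v(10) = -12 + (-1 − -12)·(10 − 9)/(11 − 9) = -6.5 m/s.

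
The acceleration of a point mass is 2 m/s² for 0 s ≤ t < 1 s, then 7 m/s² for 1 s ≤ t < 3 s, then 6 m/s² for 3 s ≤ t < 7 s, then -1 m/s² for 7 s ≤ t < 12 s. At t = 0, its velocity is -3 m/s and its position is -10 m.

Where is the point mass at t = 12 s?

272.5 m

On each constant-a segment, Δv = aΔt and Δx = v₀Δt + ½aΔt²; chain segment to segment.
0–1 s: v starts -3 m/s; Δx = -3·1 + ½·2·1² = -2 m; v ends -1 m/s.
1–3 s: v starts -1 m/s; Δx = -1·2 + ½·7·2² = 12 m; v ends 13 m/s.
3–7 s: v starts 13 m/s; Δx = 13·4 + ½·6·4² = 100 m; v ends 37 m/s.
7–12 s: v starts 37 m/s; Δx = 37·5 + ½·-1·5² = 172.5 m; v ends 32 m/s.
x(12) = -10 + Σ Δx = 272.5 m.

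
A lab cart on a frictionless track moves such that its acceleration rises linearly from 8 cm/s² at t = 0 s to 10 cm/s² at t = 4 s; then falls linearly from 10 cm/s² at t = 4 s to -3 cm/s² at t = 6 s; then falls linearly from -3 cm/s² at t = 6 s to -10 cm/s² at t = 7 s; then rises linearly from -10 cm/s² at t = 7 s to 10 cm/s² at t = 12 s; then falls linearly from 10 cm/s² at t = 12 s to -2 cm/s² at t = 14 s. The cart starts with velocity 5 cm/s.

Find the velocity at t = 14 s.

49.5 cm/s

Δv equals the area under the a-t graph; then v = v₀ + Δv.
0–4 s: ½(8 + 10)(4) = 36 cm/s
4–6 s: ½(10 + -3)(2) = 7 cm/s
6–7 s: ½(-3 + -10)(1) = -6.5 cm/s
7–12 s: ½(-10 + 10)(5) = 0 cm/s
12–14 s: ½(10 + -2)(2) = 8 cm/s
Δv = 44.5 cm/s, so v(14) = 5 + (44.5) = 49.5 cm/s.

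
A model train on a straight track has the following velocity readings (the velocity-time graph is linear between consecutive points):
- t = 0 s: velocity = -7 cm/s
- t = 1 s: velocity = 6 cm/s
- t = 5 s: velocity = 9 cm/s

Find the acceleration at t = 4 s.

0.75 cm/s²

Acceleration is the slope of the v-t graph on 1–5 s: (9 − 6)/(5 − 1) = 0.75 cm/s².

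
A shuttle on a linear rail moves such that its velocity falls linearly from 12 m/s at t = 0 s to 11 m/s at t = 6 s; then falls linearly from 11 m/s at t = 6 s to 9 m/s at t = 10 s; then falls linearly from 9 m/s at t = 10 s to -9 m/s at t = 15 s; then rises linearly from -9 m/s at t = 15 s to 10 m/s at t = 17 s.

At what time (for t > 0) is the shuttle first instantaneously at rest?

v changes sign on 10–15 s (from 9 to -9); the graph is linear there, so v = 0 at t = 10 + (-9)·(15 − 10)/(-9 − 9) = 12.5 s.

t = 12.5 s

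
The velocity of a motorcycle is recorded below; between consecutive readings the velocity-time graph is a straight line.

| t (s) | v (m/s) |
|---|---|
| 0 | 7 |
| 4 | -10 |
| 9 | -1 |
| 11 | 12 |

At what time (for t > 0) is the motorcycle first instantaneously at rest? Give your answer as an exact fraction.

v changes sign on 0–4 s (from 7 to -10); the graph is linear there, so v = 0 at t = 0 + (-7)·(4 − 0)/(-10 − 7) = 28/17 s.

t = 28/17 s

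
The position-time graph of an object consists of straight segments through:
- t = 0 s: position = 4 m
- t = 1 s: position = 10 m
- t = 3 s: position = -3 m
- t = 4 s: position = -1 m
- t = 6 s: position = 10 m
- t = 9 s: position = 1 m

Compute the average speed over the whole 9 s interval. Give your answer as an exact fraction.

41/9 m/s

Average speed = (total path length)/(elapsed time); on a piecewise-linear x-t graph the path length is Σ|Δx|.
0–1 s: |Δx| = |10 − 4| = 6 m
1–3 s: |Δx| = |-3 − 10| = 13 m
3–4 s: |Δx| = |-1 − -3| = 2 m
4–6 s: |Δx| = |10 − -1| = 11 m
6–9 s: |Δx| = |1 − 10| = 9 m
Total path = 41 m; average speed = 41/9 = 41/9 m/s.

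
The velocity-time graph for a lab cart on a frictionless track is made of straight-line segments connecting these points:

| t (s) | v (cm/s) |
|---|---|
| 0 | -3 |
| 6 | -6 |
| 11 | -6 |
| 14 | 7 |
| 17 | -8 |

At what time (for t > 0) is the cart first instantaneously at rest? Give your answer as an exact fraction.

t = 161/13 s

v changes sign on 11–14 s (from -6 to 7); the graph is linear there, so v = 0 at t = 11 + (6)·(14 − 11)/(7 − -6) = 161/13 s.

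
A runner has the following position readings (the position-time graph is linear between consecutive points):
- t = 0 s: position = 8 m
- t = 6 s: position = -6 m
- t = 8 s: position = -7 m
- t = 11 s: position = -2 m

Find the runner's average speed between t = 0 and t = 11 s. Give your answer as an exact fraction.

Average speed = (total path length)/(elapsed time); on a piecewise-linear x-t graph the path length is Σ|Δx|.
0–6 s: |Δx| = |-6 − 8| = 14 m
6–8 s: |Δx| = |-7 − -6| = 1 m
8–11 s: |Δx| = |-2 − -7| = 5 m
Total path = 20 m; average speed = 20/11 = 20/11 m/s.

20/11 m/s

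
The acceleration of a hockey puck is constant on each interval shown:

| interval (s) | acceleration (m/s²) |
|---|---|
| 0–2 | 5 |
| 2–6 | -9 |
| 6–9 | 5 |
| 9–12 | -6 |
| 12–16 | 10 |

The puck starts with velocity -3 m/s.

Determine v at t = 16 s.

Δv equals the area under the a-t graph; then v = v₀ + Δv.
0–2 s: 5 × 2 = 10 m/s
2–6 s: -9 × 4 = -36 m/s
6–9 s: 5 × 3 = 15 m/s
9–12 s: -6 × 3 = -18 m/s
12–16 s: 10 × 4 = 40 m/s
Δv = 11 m/s, so v(16) = -3 + (11) = 8 m/s.

8 m/s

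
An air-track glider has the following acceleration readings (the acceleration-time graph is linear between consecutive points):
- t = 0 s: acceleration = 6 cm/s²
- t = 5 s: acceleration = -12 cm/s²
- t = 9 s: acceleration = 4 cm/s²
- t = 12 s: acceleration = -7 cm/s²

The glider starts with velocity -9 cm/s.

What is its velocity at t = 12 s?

-44.5 cm/s

Δv equals the area under the a-t graph; then v = v₀ + Δv.
0–5 s: ½(6 + -12)(5) = -15 cm/s
5–9 s: ½(-12 + 4)(4) = -16 cm/s
9–12 s: ½(4 + -7)(3) = -4.5 cm/s
Δv = -35.5 cm/s, so v(12) = -9 + (-35.5) = -44.5 cm/s.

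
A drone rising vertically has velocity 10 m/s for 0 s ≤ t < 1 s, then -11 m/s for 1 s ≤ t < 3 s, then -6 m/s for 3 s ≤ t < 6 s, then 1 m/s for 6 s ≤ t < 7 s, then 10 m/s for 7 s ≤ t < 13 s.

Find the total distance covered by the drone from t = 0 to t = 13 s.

111 m

Distance (not displacement) is the total path length: add the absolute areas under v-t.
0–1 s: |10| × 1 = 10 m
1–3 s: |-11| × 2 = 22 m
3–6 s: |-6| × 3 = 18 m
6–7 s: |1| × 1 = 1 m
7–13 s: |10| × 6 = 60 m
Total distance = 111 m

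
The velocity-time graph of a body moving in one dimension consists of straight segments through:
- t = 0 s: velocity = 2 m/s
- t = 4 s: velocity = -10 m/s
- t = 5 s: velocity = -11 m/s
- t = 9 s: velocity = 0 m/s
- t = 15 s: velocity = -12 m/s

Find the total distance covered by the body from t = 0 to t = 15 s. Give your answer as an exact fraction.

515/6 m

Total distance travelled is ∫|v| dt — sum the magnitudes of each area piece.
0–4 s: v = 0 at t = 2/3 s; triangle areas 2/3 + 50/3 = 52/3 m
4–5 s: |½(-10 + -11)(1)| = 10.5 m
5–9 s: |½(-11 + 0)(4)| = 22 m
9–15 s: |½(0 + -12)(6)| = 36 m
Total distance = 515/6 m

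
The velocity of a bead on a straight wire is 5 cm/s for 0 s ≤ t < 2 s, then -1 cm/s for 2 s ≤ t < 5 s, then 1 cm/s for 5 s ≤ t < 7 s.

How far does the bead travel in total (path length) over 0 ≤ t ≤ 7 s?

Total distance travelled is ∫|v| dt — sum the magnitudes of each area piece.
0–2 s: |5| × 2 = 10 cm
2–5 s: |-1| × 3 = 3 cm
5–7 s: |1| × 2 = 2 cm
Total distance = 15 cm

15 cm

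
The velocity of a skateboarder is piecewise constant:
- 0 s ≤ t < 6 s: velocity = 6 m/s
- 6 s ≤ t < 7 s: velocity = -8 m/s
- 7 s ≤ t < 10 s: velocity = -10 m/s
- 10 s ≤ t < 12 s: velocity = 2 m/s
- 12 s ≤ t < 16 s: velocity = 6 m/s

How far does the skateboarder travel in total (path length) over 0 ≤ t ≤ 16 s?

Total distance travelled is ∫|v| dt — sum the magnitudes of each area piece.
0–6 s: |6| × 6 = 36 m
6–7 s: |-8| × 1 = 8 m
7–10 s: |-10| × 3 = 30 m
10–12 s: |2| × 2 = 4 m
12–16 s: |6| × 4 = 24 m
Total distance = 102 m

102 m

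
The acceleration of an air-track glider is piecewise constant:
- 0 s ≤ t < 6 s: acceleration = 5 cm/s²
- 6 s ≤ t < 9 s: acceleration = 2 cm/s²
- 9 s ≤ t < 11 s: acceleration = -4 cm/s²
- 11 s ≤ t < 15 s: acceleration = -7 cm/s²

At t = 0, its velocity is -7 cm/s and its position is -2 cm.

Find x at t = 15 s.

On each constant-a segment, Δv = aΔt and Δx = v₀Δt + ½aΔt²; chain segment to segment.
0–6 s: v starts -7 cm/s; Δx = -7·6 + ½·5·6² = 48 cm; v ends 23 cm/s.
6–9 s: v starts 23 cm/s; Δx = 23·3 + ½·2·3² = 78 cm; v ends 29 cm/s.
9–11 s: v starts 29 cm/s; Δx = 29·2 + ½·-4·2² = 50 cm; v ends 21 cm/s.
11–15 s: v starts 21 cm/s; Δx = 21·4 + ½·-7·4² = 28 cm; v ends -7 cm/s.
x(15) = -2 + Σ Δx = 202 cm.

202 cm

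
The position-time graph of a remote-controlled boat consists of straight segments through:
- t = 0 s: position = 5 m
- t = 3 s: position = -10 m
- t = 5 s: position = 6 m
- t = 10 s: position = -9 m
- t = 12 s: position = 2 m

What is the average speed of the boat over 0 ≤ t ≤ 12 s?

4.75 m/s

Average speed = (total path length)/(elapsed time); on a piecewise-linear x-t graph the path length is Σ|Δx|.
0–3 s: |Δx| = |-10 − 5| = 15 m
3–5 s: |Δx| = |6 − -10| = 16 m
5–10 s: |Δx| = |-9 − 6| = 15 m
10–12 s: |Δx| = |2 − -9| = 11 m
Total path = 57 m; average speed = 57/12 = 4.75 m/s.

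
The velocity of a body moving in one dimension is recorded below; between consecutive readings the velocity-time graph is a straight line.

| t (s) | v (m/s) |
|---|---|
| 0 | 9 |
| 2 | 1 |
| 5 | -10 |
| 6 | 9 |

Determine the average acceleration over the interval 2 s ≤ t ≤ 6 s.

2 m/s²

Average acceleration = Δv/Δt = (9 − 1)/(6 − 2) = 2 m/s².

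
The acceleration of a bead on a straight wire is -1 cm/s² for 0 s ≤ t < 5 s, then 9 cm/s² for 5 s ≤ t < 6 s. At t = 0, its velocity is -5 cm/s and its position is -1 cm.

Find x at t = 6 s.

-44 cm

On each constant-a segment, Δv = aΔt and Δx = v₀Δt + ½aΔt²; chain segment to segment.
0–5 s: v starts -5 cm/s; Δx = -5·5 + ½·-1·5² = -37.5 cm; v ends -10 cm/s.
5–6 s: v starts -10 cm/s; Δx = -10·1 + ½·9·1² = -5.5 cm; v ends -1 cm/s.
x(6) = -1 + Σ Δx = -44 cm.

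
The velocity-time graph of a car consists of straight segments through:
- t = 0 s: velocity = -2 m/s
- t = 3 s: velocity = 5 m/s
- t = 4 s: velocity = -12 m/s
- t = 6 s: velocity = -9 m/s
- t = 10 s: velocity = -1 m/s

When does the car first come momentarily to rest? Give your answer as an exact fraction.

v changes sign on 0–3 s (from -2 to 5); the graph is linear there, so v = 0 at t = 0 + (2)·(3 − 0)/(5 − -2) = 6/7 s.

t = 6/7 s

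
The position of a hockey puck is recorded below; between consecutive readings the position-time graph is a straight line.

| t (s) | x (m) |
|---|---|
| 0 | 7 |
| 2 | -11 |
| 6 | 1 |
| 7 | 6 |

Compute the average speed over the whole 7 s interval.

5 m/s

Average speed = (total path length)/(elapsed time); on a piecewise-linear x-t graph the path length is Σ|Δx|.
0–2 s: |Δx| = |-11 − 7| = 18 m
2–6 s: |Δx| = |1 − -11| = 12 m
6–7 s: |Δx| = |6 − 1| = 5 m
Total path = 35 m; average speed = 35/7 = 5 m/s.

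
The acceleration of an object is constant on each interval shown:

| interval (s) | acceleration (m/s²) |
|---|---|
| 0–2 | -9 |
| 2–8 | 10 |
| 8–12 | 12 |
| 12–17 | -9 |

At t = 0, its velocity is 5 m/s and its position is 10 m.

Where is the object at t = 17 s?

On each constant-a segment, Δv = aΔt and Δx = v₀Δt + ½aΔt²; chain segment to segment.
0–2 s: v starts 5 m/s; Δx = 5·2 + ½·-9·2² = -8 m; v ends -13 m/s.
2–8 s: v starts -13 m/s; Δx = -13·6 + ½·10·6² = 102 m; v ends 47 m/s.
8–12 s: v starts 47 m/s; Δx = 47·4 + ½·12·4² = 284 m; v ends 95 m/s.
12–17 s: v starts 95 m/s; Δx = 95·5 + ½·-9·5² = 362.5 m; v ends 50 m/s.
x(17) = 10 + Σ Δx = 750.5 m.

750.5 m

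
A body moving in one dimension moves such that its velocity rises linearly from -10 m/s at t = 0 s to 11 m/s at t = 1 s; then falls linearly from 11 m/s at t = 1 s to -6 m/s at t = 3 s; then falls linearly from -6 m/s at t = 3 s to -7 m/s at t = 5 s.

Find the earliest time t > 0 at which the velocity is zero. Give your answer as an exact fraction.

v changes sign on 0–1 s (from -10 to 11); the graph is linear there, so v = 0 at t = 0 + (10)·(1 − 0)/(11 − -10) = 10/21 s.

t = 10/21 s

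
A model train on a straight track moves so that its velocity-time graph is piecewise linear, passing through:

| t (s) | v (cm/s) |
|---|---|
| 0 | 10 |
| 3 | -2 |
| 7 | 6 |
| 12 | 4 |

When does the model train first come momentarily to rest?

t = 2.5 s

v changes sign on 0–3 s (from 10 to -2); the graph is linear there, so v = 0 at t = 0 + (-10)·(3 − 0)/(-2 − 10) = 2.5 s.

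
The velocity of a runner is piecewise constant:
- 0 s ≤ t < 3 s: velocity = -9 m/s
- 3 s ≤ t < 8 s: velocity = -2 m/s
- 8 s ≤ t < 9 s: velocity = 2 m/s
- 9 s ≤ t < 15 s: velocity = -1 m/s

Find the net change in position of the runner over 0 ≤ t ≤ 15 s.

Displacement is the signed area under the v-t curve.
0–3 s: -9 × 3 = -27 m
3–8 s: -2 × 5 = -10 m
8–9 s: 2 × 1 = 2 m
9–15 s: -1 × 6 = -6 m
Net displacement = -41 m

-41 m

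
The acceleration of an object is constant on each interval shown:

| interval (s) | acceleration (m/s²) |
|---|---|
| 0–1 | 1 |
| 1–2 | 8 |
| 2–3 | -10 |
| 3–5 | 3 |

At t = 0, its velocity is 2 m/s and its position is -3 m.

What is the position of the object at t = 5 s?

On each constant-a segment, Δv = aΔt and Δx = v₀Δt + ½aΔt²; chain segment to segment.
0–1 s: v starts 2 m/s; Δx = 2·1 + ½·1·1² = 2.5 m; v ends 3 m/s.
1–2 s: v starts 3 m/s; Δx = 3·1 + ½·8·1² = 7 m; v ends 11 m/s.
2–3 s: v starts 11 m/s; Δx = 11·1 + ½·-10·1² = 6 m; v ends 1 m/s.
3–5 s: v starts 1 m/s; Δx = 1·2 + ½·3·2² = 8 m; v ends 7 m/s.
x(5) = -3 + Σ Δx = 20.5 m.

20.5 m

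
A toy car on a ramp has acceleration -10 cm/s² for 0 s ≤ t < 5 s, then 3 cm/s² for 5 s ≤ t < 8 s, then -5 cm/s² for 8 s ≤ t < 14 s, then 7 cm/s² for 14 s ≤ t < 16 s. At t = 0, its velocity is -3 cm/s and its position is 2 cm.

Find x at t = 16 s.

-771.5 cm

On each constant-a segment, Δv = aΔt and Δx = v₀Δt + ½aΔt²; chain segment to segment.
0–5 s: v starts -3 cm/s; Δx = -3·5 + ½·-10·5² = -140 cm; v ends -53 cm/s.
5–8 s: v starts -53 cm/s; Δx = -53·3 + ½·3·3² = -145.5 cm; v ends -44 cm/s.
8–14 s: v starts -44 cm/s; Δx = -44·6 + ½·-5·6² = -354 cm; v ends -74 cm/s.
14–16 s: v starts -74 cm/s; Δx = -74·2 + ½·7·2² = -134 cm; v ends -60 cm/s.
x(16) = 2 + Σ Δx = -771.5 cm.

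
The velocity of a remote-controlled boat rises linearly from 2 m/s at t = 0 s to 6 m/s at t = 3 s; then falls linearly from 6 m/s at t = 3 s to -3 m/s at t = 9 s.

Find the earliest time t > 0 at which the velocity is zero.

v changes sign on 3–9 s (from 6 to -3); the graph is linear there, so v = 0 at t = 3 + (-6)·(9 − 3)/(-3 − 6) = 7 s.

t = 7 s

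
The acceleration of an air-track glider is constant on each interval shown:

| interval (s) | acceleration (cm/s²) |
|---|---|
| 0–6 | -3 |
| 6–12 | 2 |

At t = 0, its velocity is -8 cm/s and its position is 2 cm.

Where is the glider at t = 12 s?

-220 cm

On each constant-a segment, Δv = aΔt and Δx = v₀Δt + ½aΔt²; chain segment to segment.
0–6 s: v starts -8 cm/s; Δx = -8·6 + ½·-3·6² = -102 cm; v ends -26 cm/s.
6–12 s: v starts -26 cm/s; Δx = -26·6 + ½·2·6² = -120 cm; v ends -14 cm/s.
x(12) = 2 + Σ Δx = -220 cm.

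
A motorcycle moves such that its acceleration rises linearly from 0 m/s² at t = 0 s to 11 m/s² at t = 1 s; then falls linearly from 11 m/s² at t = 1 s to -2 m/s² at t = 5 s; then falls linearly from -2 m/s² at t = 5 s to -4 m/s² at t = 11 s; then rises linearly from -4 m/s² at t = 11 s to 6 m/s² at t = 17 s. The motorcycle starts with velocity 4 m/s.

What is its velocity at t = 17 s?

15.5 m/s

Δv equals the area under the a-t graph; then v = v₀ + Δv.
0–1 s: ½(0 + 11)(1) = 5.5 m/s
1–5 s: ½(11 + -2)(4) = 18 m/s
5–11 s: ½(-2 + -4)(6) = -18 m/s
11–17 s: ½(-4 + 6)(6) = 6 m/s
Δv = 11.5 m/s, so v(17) = 4 + (11.5) = 15.5 m/s.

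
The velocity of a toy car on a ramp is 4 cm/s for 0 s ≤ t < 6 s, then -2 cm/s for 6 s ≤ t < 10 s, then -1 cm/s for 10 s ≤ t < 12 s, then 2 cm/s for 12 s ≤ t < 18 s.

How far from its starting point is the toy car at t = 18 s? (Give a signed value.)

Net displacement equals the area under the velocity-time graph (areas below the axis count negative).
0–6 s: 4 × 6 = 24 cm
6–10 s: -2 × 4 = -8 cm
10–12 s: -1 × 2 = -2 cm
12–18 s: 2 × 6 = 12 cm
Net displacement = 26 cm

26 cm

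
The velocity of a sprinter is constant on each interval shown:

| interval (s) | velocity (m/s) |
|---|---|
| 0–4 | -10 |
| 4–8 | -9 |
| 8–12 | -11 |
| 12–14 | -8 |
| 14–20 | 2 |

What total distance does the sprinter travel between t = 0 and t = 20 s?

148 m

Total distance travelled is ∫|v| dt — sum the magnitudes of each area piece.
0–4 s: |-10| × 4 = 40 m
4–8 s: |-9| × 4 = 36 m
8–12 s: |-11| × 4 = 44 m
12–14 s: |-8| × 2 = 16 m
14–20 s: |2| × 6 = 12 m
Total distance = 148 m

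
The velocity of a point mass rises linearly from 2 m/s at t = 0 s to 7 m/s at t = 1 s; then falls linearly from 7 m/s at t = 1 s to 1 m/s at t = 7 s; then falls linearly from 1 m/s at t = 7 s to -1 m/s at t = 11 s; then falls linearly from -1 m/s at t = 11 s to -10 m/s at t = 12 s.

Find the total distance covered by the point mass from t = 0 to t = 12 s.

36 m

Distance (not displacement) is the total path length: add the absolute areas under v-t.
0–1 s: |½(2 + 7)(1)| = 4.5 m
1–7 s: |½(7 + 1)(6)| = 24 m
7–11 s: v = 0 at t = 9 s; triangle areas 1 + 1 = 2 m
11–12 s: |½(-1 + -10)(1)| = 5.5 m
Total distance = 36 m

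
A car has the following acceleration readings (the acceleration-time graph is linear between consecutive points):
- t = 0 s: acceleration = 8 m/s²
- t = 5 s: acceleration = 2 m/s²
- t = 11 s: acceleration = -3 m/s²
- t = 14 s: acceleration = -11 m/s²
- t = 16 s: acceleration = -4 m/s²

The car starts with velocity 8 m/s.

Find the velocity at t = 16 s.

-6 m/s

Δv equals the area under the a-t graph; then v = v₀ + Δv.
0–5 s: ½(8 + 2)(5) = 25 m/s
5–11 s: ½(2 + -3)(6) = -3 m/s
11–14 s: ½(-3 + -11)(3) = -21 m/s
14–16 s: ½(-11 + -4)(2) = -15 m/s
Δv = -14 m/s, so v(16) = 8 + (-14) = -6 m/s.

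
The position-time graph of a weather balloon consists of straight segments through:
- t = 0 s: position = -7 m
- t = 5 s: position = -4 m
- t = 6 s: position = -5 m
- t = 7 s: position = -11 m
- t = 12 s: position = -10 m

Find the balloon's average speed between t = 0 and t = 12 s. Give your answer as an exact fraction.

11/12 m/s

Average speed = (total path length)/(elapsed time); on a piecewise-linear x-t graph the path length is Σ|Δx|.
0–5 s: |Δx| = |-4 − -7| = 3 m
5–6 s: |Δx| = |-5 − -4| = 1 m
6–7 s: |Δx| = |-11 − -5| = 6 m
7–12 s: |Δx| = |-10 − -11| = 1 m
Total path = 11 m; average speed = 11/12 = 11/12 m/s.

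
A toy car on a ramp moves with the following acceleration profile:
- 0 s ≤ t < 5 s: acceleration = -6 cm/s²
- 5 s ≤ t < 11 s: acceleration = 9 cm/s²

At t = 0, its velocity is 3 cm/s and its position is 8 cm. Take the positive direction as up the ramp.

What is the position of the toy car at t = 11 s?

On each constant-a segment, Δv = aΔt and Δx = v₀Δt + ½aΔt²; chain segment to segment.
0–5 s: v starts 3 cm/s; Δx = 3·5 + ½·-6·5² = -60 cm; v ends -27 cm/s.
5–11 s: v starts -27 cm/s; Δx = -27·6 + ½·9·6² = 0 cm; v ends 27 cm/s.
x(11) = 8 + Σ Δx = -52 cm.

-52 cm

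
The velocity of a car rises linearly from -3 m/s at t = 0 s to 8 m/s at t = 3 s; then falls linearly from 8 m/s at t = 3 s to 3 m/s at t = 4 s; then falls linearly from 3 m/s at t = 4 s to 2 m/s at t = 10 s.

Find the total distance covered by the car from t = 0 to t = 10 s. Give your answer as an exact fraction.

Total distance travelled is ∫|v| dt — sum the magnitudes of each area piece.
0–3 s: v = 0 at t = 9/11 s; triangle areas 27/22 + 96/11 = 219/22 m
3–4 s: |½(8 + 3)(1)| = 5.5 m
4–10 s: |½(3 + 2)(6)| = 15 m
Total distance = 335/11 m

335/11 m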